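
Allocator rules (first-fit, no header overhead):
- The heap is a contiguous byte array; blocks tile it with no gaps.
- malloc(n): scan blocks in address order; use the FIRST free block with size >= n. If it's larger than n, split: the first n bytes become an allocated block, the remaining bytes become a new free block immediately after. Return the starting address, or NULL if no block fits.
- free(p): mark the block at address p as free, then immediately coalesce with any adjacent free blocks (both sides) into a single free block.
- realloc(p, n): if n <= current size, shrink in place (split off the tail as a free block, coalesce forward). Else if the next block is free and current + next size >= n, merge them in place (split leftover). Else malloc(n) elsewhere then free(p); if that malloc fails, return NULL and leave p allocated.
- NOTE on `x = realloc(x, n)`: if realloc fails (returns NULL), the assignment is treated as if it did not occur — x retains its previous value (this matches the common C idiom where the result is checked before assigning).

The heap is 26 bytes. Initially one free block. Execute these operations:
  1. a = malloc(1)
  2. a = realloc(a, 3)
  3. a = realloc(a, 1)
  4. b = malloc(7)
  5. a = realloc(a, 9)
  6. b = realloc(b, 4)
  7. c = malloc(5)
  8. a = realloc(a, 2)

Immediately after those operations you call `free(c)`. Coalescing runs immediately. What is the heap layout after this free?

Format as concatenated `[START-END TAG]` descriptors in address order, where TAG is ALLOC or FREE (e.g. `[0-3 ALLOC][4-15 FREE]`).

Op 1: a = malloc(1) -> a = 0; heap: [0-0 ALLOC][1-25 FREE]
Op 2: a = realloc(a, 3) -> a = 0; heap: [0-2 ALLOC][3-25 FREE]
Op 3: a = realloc(a, 1) -> a = 0; heap: [0-0 ALLOC][1-25 FREE]
Op 4: b = malloc(7) -> b = 1; heap: [0-0 ALLOC][1-7 ALLOC][8-25 FREE]
Op 5: a = realloc(a, 9) -> a = 8; heap: [0-0 FREE][1-7 ALLOC][8-16 ALLOC][17-25 FREE]
Op 6: b = realloc(b, 4) -> b = 1; heap: [0-0 FREE][1-4 ALLOC][5-7 FREE][8-16 ALLOC][17-25 FREE]
Op 7: c = malloc(5) -> c = 17; heap: [0-0 FREE][1-4 ALLOC][5-7 FREE][8-16 ALLOC][17-21 ALLOC][22-25 FREE]
Op 8: a = realloc(a, 2) -> a = 8; heap: [0-0 FREE][1-4 ALLOC][5-7 FREE][8-9 ALLOC][10-16 FREE][17-21 ALLOC][22-25 FREE]
free(c): c = 17 -> block [17-21 ALLOC]; mark free, coalesce with adjacent free neighbors -> [0-0 FREE][1-4 ALLOC][5-7 FREE][8-9 ALLOC][10-25 FREE]

Answer: [0-0 FREE][1-4 ALLOC][5-7 FREE][8-9 ALLOC][10-25 FREE]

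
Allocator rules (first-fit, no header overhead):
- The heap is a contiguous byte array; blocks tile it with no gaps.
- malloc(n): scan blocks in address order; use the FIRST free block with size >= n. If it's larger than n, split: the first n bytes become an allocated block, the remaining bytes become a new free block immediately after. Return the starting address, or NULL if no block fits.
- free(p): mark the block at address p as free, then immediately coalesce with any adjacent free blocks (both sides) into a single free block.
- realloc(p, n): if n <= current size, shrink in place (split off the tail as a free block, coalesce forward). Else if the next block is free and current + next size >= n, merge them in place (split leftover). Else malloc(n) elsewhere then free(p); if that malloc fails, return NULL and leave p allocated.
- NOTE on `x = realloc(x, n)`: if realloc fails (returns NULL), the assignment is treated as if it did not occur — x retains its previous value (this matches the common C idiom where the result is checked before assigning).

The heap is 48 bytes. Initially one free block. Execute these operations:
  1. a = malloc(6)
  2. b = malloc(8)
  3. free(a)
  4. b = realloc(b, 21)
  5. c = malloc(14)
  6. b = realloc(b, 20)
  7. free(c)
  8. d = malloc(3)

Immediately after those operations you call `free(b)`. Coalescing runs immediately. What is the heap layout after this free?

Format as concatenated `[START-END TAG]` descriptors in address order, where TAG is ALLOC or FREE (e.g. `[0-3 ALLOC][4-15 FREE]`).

Op 1: a = malloc(6) -> a = 0; heap: [0-5 ALLOC][6-47 FREE]
Op 2: b = malloc(8) -> b = 6; heap: [0-5 ALLOC][6-13 ALLOC][14-47 FREE]
Op 3: free(a) -> (freed a); heap: [0-5 FREE][6-13 ALLOC][14-47 FREE]
Op 4: b = realloc(b, 21) -> b = 6; heap: [0-5 FREE][6-26 ALLOC][27-47 FREE]
Op 5: c = malloc(14) -> c = 27; heap: [0-5 FREE][6-26 ALLOC][27-40 ALLOC][41-47 FREE]
Op 6: b = realloc(b, 20) -> b = 6; heap: [0-5 FREE][6-25 ALLOC][26-26 FREE][27-40 ALLOC][41-47 FREE]
Op 7: free(c) -> (freed c); heap: [0-5 FREE][6-25 ALLOC][26-47 FREE]
Op 8: d = malloc(3) -> d = 0; heap: [0-2 ALLOC][3-5 FREE][6-25 ALLOC][26-47 FREE]
free(b): b = 6 -> block [6-25 ALLOC]; mark free, coalesce with adjacent free neighbors -> [0-2 ALLOC][3-47 FREE]

Answer: [0-2 ALLOC][3-47 FREE]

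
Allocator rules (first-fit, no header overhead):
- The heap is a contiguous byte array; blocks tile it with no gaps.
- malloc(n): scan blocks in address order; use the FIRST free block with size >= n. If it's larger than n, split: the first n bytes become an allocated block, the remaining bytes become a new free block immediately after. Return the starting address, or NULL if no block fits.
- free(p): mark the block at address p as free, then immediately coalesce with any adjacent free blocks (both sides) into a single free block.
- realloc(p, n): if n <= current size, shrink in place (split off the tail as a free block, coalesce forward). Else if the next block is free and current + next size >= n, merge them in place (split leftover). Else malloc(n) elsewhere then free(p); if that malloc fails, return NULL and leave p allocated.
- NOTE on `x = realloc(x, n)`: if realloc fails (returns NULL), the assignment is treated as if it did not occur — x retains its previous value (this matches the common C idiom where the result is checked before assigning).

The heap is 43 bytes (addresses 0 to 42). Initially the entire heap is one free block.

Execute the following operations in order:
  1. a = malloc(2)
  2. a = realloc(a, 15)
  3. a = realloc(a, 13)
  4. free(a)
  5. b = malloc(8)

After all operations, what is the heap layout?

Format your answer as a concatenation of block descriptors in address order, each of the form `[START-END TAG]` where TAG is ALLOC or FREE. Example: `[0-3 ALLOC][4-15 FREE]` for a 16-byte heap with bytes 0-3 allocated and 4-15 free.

Answer: [0-7 ALLOC][8-42 FREE]

Derivation:
Op 1: a = malloc(2) -> a = 0; heap: [0-1 ALLOC][2-42 FREE]
Op 2: a = realloc(a, 15) -> a = 0; heap: [0-14 ALLOC][15-42 FREE]
Op 3: a = realloc(a, 13) -> a = 0; heap: [0-12 ALLOC][13-42 FREE]
Op 4: free(a) -> (freed a); heap: [0-42 FREE]
Op 5: b = malloc(8) -> b = 0; heap: [0-7 ALLOC][8-42 FREE]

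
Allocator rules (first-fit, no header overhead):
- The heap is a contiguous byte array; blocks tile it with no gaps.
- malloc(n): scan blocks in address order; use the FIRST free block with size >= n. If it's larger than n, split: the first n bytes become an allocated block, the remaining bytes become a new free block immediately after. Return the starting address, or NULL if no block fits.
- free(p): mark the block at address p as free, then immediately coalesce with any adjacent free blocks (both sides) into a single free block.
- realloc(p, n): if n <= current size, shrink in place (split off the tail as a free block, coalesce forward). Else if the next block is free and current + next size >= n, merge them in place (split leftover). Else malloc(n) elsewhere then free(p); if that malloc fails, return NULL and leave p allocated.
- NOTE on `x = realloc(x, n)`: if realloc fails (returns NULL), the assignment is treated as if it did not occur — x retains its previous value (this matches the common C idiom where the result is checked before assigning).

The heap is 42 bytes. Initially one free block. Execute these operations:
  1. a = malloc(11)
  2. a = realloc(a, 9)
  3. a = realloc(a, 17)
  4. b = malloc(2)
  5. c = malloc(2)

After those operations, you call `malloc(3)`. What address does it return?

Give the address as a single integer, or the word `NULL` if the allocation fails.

Op 1: a = malloc(11) -> a = 0; heap: [0-10 ALLOC][11-41 FREE]
Op 2: a = realloc(a, 9) -> a = 0; heap: [0-8 ALLOC][9-41 FREE]
Op 3: a = realloc(a, 17) -> a = 0; heap: [0-16 ALLOC][17-41 FREE]
Op 4: b = malloc(2) -> b = 17; heap: [0-16 ALLOC][17-18 ALLOC][19-41 FREE]
Op 5: c = malloc(2) -> c = 19; heap: [0-16 ALLOC][17-18 ALLOC][19-20 ALLOC][21-41 FREE]
malloc(3): first-fit scan over [0-16 ALLOC][17-18 ALLOC][19-20 ALLOC][21-41 FREE] -> 21

Answer: 21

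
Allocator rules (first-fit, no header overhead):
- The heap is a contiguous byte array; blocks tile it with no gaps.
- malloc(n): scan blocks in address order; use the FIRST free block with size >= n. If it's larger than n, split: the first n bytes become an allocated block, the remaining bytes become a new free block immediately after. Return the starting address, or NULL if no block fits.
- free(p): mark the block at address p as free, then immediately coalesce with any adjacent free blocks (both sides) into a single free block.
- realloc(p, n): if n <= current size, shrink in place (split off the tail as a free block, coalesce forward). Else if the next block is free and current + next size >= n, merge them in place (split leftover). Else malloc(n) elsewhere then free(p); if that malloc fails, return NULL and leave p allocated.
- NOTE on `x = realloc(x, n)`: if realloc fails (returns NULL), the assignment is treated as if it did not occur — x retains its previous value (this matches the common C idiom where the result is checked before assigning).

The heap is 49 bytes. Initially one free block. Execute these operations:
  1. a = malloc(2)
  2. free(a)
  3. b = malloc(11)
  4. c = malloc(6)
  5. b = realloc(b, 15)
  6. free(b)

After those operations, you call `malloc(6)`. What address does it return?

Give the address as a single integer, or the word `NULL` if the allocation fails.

Op 1: a = malloc(2) -> a = 0; heap: [0-1 ALLOC][2-48 FREE]
Op 2: free(a) -> (freed a); heap: [0-48 FREE]
Op 3: b = malloc(11) -> b = 0; heap: [0-10 ALLOC][11-48 FREE]
Op 4: c = malloc(6) -> c = 11; heap: [0-10 ALLOC][11-16 ALLOC][17-48 FREE]
Op 5: b = realloc(b, 15) -> b = 17; heap: [0-10 FREE][11-16 ALLOC][17-31 ALLOC][32-48 FREE]
Op 6: free(b) -> (freed b); heap: [0-10 FREE][11-16 ALLOC][17-48 FREE]
malloc(6): first-fit scan over [0-10 FREE][11-16 ALLOC][17-48 FREE] -> 0

Answer: 0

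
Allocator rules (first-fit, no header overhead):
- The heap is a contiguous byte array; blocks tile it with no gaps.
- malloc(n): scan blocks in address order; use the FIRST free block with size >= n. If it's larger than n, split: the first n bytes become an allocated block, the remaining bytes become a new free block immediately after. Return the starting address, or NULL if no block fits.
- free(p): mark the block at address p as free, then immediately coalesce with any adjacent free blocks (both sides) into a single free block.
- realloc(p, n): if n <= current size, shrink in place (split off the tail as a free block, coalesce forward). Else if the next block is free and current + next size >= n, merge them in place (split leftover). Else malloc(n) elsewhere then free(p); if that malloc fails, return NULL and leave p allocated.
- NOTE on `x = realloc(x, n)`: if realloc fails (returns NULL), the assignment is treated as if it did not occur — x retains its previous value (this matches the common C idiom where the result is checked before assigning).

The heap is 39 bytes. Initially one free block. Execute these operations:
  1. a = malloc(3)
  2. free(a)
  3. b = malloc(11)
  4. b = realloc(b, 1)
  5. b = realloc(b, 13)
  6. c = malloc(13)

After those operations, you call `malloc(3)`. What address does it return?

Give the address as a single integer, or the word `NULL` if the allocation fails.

Answer: 26

Derivation:
Op 1: a = malloc(3) -> a = 0; heap: [0-2 ALLOC][3-38 FREE]
Op 2: free(a) -> (freed a); heap: [0-38 FREE]
Op 3: b = malloc(11) -> b = 0; heap: [0-10 ALLOC][11-38 FREE]
Op 4: b = realloc(b, 1) -> b = 0; heap: [0-0 ALLOC][1-38 FREE]
Op 5: b = realloc(b, 13) -> b = 0; heap: [0-12 ALLOC][13-38 FREE]
Op 6: c = malloc(13) -> c = 13; heap: [0-12 ALLOC][13-25 ALLOC][26-38 FREE]
malloc(3): first-fit scan over [0-12 ALLOC][13-25 ALLOC][26-38 FREE] -> 26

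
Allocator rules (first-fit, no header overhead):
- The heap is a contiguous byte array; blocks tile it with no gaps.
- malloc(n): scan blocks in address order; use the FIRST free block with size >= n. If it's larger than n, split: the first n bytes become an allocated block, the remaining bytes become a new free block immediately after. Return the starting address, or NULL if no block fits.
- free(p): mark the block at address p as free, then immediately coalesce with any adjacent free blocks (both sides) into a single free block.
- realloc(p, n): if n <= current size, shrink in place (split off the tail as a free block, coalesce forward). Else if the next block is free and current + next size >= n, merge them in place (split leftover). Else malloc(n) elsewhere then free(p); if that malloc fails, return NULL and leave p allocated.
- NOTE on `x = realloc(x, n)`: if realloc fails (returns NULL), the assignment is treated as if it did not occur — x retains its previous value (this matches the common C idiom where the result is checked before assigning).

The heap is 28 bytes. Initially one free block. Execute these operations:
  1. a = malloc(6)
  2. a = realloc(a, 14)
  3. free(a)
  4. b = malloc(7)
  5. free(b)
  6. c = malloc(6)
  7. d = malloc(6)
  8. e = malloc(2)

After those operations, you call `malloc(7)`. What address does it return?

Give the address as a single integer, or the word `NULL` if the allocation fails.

Op 1: a = malloc(6) -> a = 0; heap: [0-5 ALLOC][6-27 FREE]
Op 2: a = realloc(a, 14) -> a = 0; heap: [0-13 ALLOC][14-27 FREE]
Op 3: free(a) -> (freed a); heap: [0-27 FREE]
Op 4: b = malloc(7) -> b = 0; heap: [0-6 ALLOC][7-27 FREE]
Op 5: free(b) -> (freed b); heap: [0-27 FREE]
Op 6: c = malloc(6) -> c = 0; heap: [0-5 ALLOC][6-27 FREE]
Op 7: d = malloc(6) -> d = 6; heap: [0-5 ALLOC][6-11 ALLOC][12-27 FREE]
Op 8: e = malloc(2) -> e = 12; heap: [0-5 ALLOC][6-11 ALLOC][12-13 ALLOC][14-27 FREE]
malloc(7): first-fit scan over [0-5 ALLOC][6-11 ALLOC][12-13 ALLOC][14-27 FREE] -> 14

Answer: 14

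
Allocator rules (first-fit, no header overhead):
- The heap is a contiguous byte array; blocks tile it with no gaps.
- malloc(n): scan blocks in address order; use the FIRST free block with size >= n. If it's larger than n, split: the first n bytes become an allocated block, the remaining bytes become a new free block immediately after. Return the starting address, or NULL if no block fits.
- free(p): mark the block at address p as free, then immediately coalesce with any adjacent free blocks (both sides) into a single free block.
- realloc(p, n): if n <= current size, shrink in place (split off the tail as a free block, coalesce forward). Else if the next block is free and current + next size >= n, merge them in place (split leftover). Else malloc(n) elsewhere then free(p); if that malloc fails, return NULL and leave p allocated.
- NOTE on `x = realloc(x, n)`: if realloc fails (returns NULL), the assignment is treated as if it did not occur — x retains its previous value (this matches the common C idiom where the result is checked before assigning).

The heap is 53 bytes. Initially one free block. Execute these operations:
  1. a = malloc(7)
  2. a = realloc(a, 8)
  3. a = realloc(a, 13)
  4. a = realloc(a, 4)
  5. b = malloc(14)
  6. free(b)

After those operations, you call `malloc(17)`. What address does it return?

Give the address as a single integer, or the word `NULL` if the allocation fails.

Op 1: a = malloc(7) -> a = 0; heap: [0-6 ALLOC][7-52 FREE]
Op 2: a = realloc(a, 8) -> a = 0; heap: [0-7 ALLOC][8-52 FREE]
Op 3: a = realloc(a, 13) -> a = 0; heap: [0-12 ALLOC][13-52 FREE]
Op 4: a = realloc(a, 4) -> a = 0; heap: [0-3 ALLOC][4-52 FREE]
Op 5: b = malloc(14) -> b = 4; heap: [0-3 ALLOC][4-17 ALLOC][18-52 FREE]
Op 6: free(b) -> (freed b); heap: [0-3 ALLOC][4-52 FREE]
malloc(17): first-fit scan over [0-3 ALLOC][4-52 FREE] -> 4

Answer: 4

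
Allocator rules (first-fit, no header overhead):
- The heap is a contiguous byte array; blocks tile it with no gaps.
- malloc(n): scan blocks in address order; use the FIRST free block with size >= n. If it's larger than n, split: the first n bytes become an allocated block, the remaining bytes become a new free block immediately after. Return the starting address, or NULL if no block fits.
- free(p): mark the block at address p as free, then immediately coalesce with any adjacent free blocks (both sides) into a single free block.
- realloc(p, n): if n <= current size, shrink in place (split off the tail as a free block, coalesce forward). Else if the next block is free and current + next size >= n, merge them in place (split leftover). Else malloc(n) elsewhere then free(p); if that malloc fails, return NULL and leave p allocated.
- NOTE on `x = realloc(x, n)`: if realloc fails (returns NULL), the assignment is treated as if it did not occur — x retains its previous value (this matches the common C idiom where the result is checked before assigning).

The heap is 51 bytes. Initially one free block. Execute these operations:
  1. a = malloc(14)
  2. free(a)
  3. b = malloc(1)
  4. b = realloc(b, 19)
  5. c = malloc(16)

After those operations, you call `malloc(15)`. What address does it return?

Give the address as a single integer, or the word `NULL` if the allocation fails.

Answer: 35

Derivation:
Op 1: a = malloc(14) -> a = 0; heap: [0-13 ALLOC][14-50 FREE]
Op 2: free(a) -> (freed a); heap: [0-50 FREE]
Op 3: b = malloc(1) -> b = 0; heap: [0-0 ALLOC][1-50 FREE]
Op 4: b = realloc(b, 19) -> b = 0; heap: [0-18 ALLOC][19-50 FREE]
Op 5: c = malloc(16) -> c = 19; heap: [0-18 ALLOC][19-34 ALLOC][35-50 FREE]
malloc(15): first-fit scan over [0-18 ALLOC][19-34 ALLOC][35-50 FREE] -> 35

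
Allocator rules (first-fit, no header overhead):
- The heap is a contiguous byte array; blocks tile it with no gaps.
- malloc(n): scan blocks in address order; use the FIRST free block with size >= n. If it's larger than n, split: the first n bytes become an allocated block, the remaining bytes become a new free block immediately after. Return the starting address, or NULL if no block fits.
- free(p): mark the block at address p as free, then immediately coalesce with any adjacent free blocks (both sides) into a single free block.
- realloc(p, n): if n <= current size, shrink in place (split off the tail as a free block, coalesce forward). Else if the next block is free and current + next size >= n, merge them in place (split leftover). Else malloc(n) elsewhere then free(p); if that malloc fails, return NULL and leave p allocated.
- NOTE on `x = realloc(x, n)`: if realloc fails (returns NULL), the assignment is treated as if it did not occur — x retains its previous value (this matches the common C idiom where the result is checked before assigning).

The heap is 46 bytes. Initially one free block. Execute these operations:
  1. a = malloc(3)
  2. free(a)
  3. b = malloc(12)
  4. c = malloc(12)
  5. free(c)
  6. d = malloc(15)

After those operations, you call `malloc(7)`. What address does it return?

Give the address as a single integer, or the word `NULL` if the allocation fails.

Answer: 27

Derivation:
Op 1: a = malloc(3) -> a = 0; heap: [0-2 ALLOC][3-45 FREE]
Op 2: free(a) -> (freed a); heap: [0-45 FREE]
Op 3: b = malloc(12) -> b = 0; heap: [0-11 ALLOC][12-45 FREE]
Op 4: c = malloc(12) -> c = 12; heap: [0-11 ALLOC][12-23 ALLOC][24-45 FREE]
Op 5: free(c) -> (freed c); heap: [0-11 ALLOC][12-45 FREE]
Op 6: d = malloc(15) -> d = 12; heap: [0-11 ALLOC][12-26 ALLOC][27-45 FREE]
malloc(7): first-fit scan over [0-11 ALLOC][12-26 ALLOC][27-45 FREE] -> 27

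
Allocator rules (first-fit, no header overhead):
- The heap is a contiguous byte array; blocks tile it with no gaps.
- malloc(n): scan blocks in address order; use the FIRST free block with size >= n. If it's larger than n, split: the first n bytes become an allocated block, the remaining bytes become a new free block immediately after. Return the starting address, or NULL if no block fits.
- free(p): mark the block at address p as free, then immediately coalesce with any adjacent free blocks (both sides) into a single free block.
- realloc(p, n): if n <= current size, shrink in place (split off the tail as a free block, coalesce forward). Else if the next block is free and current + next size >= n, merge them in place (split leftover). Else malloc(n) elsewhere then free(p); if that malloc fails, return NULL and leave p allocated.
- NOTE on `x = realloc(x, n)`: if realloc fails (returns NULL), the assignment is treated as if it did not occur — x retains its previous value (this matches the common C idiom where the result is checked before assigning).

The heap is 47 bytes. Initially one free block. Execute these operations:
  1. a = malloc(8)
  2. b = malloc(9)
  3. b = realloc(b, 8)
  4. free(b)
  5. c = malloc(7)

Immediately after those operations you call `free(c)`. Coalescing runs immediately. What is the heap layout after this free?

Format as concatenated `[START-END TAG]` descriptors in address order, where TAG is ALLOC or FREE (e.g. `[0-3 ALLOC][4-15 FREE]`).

Op 1: a = malloc(8) -> a = 0; heap: [0-7 ALLOC][8-46 FREE]
Op 2: b = malloc(9) -> b = 8; heap: [0-7 ALLOC][8-16 ALLOC][17-46 FREE]
Op 3: b = realloc(b, 8) -> b = 8; heap: [0-7 ALLOC][8-15 ALLOC][16-46 FREE]
Op 4: free(b) -> (freed b); heap: [0-7 ALLOC][8-46 FREE]
Op 5: c = malloc(7) -> c = 8; heap: [0-7 ALLOC][8-14 ALLOC][15-46 FREE]
free(c): c = 8 -> block [8-14 ALLOC]; mark free, coalesce with adjacent free neighbors -> [0-7 ALLOC][8-46 FREE]

Answer: [0-7 ALLOC][8-46 FREE]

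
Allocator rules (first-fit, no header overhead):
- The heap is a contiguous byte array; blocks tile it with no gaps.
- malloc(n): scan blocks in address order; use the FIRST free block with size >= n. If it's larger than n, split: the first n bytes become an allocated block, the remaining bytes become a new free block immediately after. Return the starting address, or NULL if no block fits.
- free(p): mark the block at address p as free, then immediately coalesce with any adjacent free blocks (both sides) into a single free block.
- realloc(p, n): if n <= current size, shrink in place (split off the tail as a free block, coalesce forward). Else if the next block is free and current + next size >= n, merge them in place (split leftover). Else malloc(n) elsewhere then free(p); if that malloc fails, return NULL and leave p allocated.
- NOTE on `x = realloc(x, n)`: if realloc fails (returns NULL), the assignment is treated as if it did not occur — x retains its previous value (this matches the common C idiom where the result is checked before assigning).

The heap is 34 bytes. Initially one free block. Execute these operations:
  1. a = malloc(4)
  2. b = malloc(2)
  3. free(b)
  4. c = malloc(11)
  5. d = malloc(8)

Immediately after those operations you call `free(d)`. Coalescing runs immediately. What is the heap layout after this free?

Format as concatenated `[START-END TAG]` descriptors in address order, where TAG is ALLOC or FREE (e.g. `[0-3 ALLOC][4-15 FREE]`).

Answer: [0-3 ALLOC][4-14 ALLOC][15-33 FREE]

Derivation:
Op 1: a = malloc(4) -> a = 0; heap: [0-3 ALLOC][4-33 FREE]
Op 2: b = malloc(2) -> b = 4; heap: [0-3 ALLOC][4-5 ALLOC][6-33 FREE]
Op 3: free(b) -> (freed b); heap: [0-3 ALLOC][4-33 FREE]
Op 4: c = malloc(11) -> c = 4; heap: [0-3 ALLOC][4-14 ALLOC][15-33 FREE]
Op 5: d = malloc(8) -> d = 15; heap: [0-3 ALLOC][4-14 ALLOC][15-22 ALLOC][23-33 FREE]
free(d): d = 15 -> block [15-22 ALLOC]; mark free, coalesce with adjacent free neighbors -> [0-3 ALLOC][4-14 ALLOC][15-33 FREE]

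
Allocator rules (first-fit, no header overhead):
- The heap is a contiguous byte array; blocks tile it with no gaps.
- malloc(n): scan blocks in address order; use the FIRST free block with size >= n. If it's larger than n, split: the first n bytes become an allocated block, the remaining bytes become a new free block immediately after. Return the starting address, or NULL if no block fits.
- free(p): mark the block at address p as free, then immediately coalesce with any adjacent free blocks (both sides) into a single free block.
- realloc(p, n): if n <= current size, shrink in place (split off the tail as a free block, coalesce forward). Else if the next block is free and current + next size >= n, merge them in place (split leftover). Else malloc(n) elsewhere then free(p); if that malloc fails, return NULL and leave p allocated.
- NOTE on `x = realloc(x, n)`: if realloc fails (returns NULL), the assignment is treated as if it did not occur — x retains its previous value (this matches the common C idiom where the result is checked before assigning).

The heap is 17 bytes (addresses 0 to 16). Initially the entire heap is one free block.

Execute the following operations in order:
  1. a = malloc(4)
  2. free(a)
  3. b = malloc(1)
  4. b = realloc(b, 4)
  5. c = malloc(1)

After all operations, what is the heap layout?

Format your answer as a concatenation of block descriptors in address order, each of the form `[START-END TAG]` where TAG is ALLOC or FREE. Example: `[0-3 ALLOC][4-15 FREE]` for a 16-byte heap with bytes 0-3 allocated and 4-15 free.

Answer: [0-3 ALLOC][4-4 ALLOC][5-16 FREE]

Derivation:
Op 1: a = malloc(4) -> a = 0; heap: [0-3 ALLOC][4-16 FREE]
Op 2: free(a) -> (freed a); heap: [0-16 FREE]
Op 3: b = malloc(1) -> b = 0; heap: [0-0 ALLOC][1-16 FREE]
Op 4: b = realloc(b, 4) -> b = 0; heap: [0-3 ALLOC][4-16 FREE]
Op 5: c = malloc(1) -> c = 4; heap: [0-3 ALLOC][4-4 ALLOC][5-16 FREE]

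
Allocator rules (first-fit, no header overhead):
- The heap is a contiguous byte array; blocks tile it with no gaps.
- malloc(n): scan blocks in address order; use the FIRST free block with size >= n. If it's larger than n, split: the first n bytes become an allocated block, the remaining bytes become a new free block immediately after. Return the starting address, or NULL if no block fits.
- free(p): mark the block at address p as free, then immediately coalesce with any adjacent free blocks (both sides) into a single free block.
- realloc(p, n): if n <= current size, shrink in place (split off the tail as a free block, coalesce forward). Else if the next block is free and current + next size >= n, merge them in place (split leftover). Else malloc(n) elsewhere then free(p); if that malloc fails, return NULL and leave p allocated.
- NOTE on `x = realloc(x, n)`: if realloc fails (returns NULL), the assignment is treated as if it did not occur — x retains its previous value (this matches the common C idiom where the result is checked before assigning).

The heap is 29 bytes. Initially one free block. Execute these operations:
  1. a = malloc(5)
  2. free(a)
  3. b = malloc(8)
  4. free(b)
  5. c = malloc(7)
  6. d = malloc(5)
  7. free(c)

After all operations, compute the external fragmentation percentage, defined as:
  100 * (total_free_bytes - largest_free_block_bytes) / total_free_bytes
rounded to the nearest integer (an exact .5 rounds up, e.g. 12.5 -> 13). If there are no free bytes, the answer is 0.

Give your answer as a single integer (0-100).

Op 1: a = malloc(5) -> a = 0; heap: [0-4 ALLOC][5-28 FREE]
Op 2: free(a) -> (freed a); heap: [0-28 FREE]
Op 3: b = malloc(8) -> b = 0; heap: [0-7 ALLOC][8-28 FREE]
Op 4: free(b) -> (freed b); heap: [0-28 FREE]
Op 5: c = malloc(7) -> c = 0; heap: [0-6 ALLOC][7-28 FREE]
Op 6: d = malloc(5) -> d = 7; heap: [0-6 ALLOC][7-11 ALLOC][12-28 FREE]
Op 7: free(c) -> (freed c); heap: [0-6 FREE][7-11 ALLOC][12-28 FREE]
Free blocks: [7 17] total_free=24 largest=17 -> 100*(24-17)/24 = 700/24 ≈ 29.167 -> rounds to 29

Answer: 29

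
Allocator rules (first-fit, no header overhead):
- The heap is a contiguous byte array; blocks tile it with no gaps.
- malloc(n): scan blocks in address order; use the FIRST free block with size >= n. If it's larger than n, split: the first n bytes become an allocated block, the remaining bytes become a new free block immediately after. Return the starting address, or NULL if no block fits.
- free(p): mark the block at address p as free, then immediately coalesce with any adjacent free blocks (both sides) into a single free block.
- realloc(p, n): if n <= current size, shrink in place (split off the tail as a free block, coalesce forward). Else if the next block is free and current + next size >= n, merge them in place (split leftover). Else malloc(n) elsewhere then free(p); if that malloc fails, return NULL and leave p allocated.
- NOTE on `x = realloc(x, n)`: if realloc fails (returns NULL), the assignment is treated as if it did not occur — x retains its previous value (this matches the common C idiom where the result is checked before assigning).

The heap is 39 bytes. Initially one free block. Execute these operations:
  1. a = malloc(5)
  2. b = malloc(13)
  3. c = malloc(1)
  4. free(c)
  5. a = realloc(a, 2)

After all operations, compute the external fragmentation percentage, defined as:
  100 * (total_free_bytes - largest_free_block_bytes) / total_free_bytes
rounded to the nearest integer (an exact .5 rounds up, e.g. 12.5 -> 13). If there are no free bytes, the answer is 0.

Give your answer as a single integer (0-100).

Answer: 13

Derivation:
Op 1: a = malloc(5) -> a = 0; heap: [0-4 ALLOC][5-38 FREE]
Op 2: b = malloc(13) -> b = 5; heap: [0-4 ALLOC][5-17 ALLOC][18-38 FREE]
Op 3: c = malloc(1) -> c = 18; heap: [0-4 ALLOC][5-17 ALLOC][18-18 ALLOC][19-38 FREE]
Op 4: free(c) -> (freed c); heap: [0-4 ALLOC][5-17 ALLOC][18-38 FREE]
Op 5: a = realloc(a, 2) -> a = 0; heap: [0-1 ALLOC][2-4 FREE][5-17 ALLOC][18-38 FREE]
Free blocks: [3 21] total_free=24 largest=21 -> 100*(24-21)/24 = 300/24 = 12.5 -> rounds to 13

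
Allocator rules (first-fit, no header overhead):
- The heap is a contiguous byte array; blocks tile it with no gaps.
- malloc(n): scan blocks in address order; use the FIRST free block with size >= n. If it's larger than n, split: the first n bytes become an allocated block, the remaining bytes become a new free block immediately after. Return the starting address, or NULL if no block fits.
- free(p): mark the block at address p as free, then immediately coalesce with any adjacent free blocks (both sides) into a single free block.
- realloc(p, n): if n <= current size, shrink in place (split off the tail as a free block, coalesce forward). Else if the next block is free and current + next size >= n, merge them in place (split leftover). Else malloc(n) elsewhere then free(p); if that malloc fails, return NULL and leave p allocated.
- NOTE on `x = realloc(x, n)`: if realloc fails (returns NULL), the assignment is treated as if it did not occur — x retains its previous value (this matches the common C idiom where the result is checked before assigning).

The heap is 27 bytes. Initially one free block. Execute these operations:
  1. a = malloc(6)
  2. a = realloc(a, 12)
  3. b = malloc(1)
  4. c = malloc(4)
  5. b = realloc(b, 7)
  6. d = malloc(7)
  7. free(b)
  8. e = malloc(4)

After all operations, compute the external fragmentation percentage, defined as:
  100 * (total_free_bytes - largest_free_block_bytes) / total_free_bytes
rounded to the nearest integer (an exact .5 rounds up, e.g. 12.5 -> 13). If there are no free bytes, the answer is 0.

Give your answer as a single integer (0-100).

Op 1: a = malloc(6) -> a = 0; heap: [0-5 ALLOC][6-26 FREE]
Op 2: a = realloc(a, 12) -> a = 0; heap: [0-11 ALLOC][12-26 FREE]
Op 3: b = malloc(1) -> b = 12; heap: [0-11 ALLOC][12-12 ALLOC][13-26 FREE]
Op 4: c = malloc(4) -> c = 13; heap: [0-11 ALLOC][12-12 ALLOC][13-16 ALLOC][17-26 FREE]
Op 5: b = realloc(b, 7) -> b = 17; heap: [0-11 ALLOC][12-12 FREE][13-16 ALLOC][17-23 ALLOC][24-26 FREE]
Op 6: d = malloc(7) -> d = NULL; heap: [0-11 ALLOC][12-12 FREE][13-16 ALLOC][17-23 ALLOC][24-26 FREE]
Op 7: free(b) -> (freed b); heap: [0-11 ALLOC][12-12 FREE][13-16 ALLOC][17-26 FREE]
Op 8: e = malloc(4) -> e = 17; heap: [0-11 ALLOC][12-12 FREE][13-16 ALLOC][17-20 ALLOC][21-26 FREE]
Free blocks: [1 6] total_free=7 largest=6 -> 100*(7-6)/7 = 100/7 ≈ 14.286 -> rounds to 14

Answer: 14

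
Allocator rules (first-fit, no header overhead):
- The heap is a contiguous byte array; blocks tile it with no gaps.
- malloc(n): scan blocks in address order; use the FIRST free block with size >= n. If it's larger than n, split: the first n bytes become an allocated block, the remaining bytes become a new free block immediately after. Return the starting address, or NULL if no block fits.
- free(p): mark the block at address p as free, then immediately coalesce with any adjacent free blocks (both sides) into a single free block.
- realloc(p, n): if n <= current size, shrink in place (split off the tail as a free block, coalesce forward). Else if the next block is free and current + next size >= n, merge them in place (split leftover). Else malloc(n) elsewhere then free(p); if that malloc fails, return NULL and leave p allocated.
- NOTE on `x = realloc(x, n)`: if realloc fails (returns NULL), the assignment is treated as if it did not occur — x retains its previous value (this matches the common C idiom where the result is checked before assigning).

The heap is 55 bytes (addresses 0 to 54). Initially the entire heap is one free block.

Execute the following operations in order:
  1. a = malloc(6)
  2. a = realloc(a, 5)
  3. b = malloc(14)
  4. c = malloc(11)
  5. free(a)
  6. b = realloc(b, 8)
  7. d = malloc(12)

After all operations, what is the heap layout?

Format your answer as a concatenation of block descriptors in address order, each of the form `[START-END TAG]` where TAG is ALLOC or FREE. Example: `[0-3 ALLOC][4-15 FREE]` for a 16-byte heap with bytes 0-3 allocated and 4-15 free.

Answer: [0-4 FREE][5-12 ALLOC][13-18 FREE][19-29 ALLOC][30-41 ALLOC][42-54 FREE]

Derivation:
Op 1: a = malloc(6) -> a = 0; heap: [0-5 ALLOC][6-54 FREE]
Op 2: a = realloc(a, 5) -> a = 0; heap: [0-4 ALLOC][5-54 FREE]
Op 3: b = malloc(14) -> b = 5; heap: [0-4 ALLOC][5-18 ALLOC][19-54 FREE]
Op 4: c = malloc(11) -> c = 19; heap: [0-4 ALLOC][5-18 ALLOC][19-29 ALLOC][30-54 FREE]
Op 5: free(a) -> (freed a); heap: [0-4 FREE][5-18 ALLOC][19-29 ALLOC][30-54 FREE]
Op 6: b = realloc(b, 8) -> b = 5; heap: [0-4 FREE][5-12 ALLOC][13-18 FREE][19-29 ALLOC][30-54 FREE]
Op 7: d = malloc(12) -> d = 30; heap: [0-4 FREE][5-12 ALLOC][13-18 FREE][19-29 ALLOC][30-41 ALLOC][42-54 FREE]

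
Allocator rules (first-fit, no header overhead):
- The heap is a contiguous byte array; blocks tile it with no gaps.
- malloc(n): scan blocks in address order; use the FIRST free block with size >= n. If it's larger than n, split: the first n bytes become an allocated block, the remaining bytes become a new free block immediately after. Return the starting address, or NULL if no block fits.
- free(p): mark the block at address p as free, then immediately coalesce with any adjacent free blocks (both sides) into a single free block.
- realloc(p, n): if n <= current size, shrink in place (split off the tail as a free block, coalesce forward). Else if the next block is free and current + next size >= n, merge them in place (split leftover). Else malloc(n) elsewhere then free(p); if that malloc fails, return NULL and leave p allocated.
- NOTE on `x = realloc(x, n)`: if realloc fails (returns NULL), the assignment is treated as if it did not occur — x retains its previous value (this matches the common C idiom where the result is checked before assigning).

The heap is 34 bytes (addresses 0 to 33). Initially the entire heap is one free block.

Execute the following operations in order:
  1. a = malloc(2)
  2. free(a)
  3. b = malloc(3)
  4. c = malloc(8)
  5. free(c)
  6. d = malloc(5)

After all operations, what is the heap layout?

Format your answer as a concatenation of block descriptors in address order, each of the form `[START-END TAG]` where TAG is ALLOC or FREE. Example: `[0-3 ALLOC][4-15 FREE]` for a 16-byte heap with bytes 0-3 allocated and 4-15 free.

Answer: [0-2 ALLOC][3-7 ALLOC][8-33 FREE]

Derivation:
Op 1: a = malloc(2) -> a = 0; heap: [0-1 ALLOC][2-33 FREE]
Op 2: free(a) -> (freed a); heap: [0-33 FREE]
Op 3: b = malloc(3) -> b = 0; heap: [0-2 ALLOC][3-33 FREE]
Op 4: c = malloc(8) -> c = 3; heap: [0-2 ALLOC][3-10 ALLOC][11-33 FREE]
Op 5: free(c) -> (freed c); heap: [0-2 ALLOC][3-33 FREE]
Op 6: d = malloc(5) -> d = 3; heap: [0-2 ALLOC][3-7 ALLOC][8-33 FREE]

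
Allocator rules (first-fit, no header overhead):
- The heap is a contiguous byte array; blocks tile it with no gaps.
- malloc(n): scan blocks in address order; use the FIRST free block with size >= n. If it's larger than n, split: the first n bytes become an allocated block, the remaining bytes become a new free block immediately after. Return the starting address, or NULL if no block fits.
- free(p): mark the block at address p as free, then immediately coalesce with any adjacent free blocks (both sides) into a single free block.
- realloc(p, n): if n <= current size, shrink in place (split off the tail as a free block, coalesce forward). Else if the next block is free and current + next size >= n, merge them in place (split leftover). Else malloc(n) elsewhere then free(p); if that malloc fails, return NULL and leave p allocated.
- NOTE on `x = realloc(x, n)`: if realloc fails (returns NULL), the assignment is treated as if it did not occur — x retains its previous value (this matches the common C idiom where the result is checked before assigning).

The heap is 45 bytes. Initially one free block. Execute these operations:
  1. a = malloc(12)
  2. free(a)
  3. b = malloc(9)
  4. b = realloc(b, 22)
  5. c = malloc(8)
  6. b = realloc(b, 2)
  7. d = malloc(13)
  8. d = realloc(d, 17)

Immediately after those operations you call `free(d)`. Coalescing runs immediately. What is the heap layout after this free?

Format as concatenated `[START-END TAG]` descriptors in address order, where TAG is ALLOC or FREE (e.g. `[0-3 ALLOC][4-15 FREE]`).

Op 1: a = malloc(12) -> a = 0; heap: [0-11 ALLOC][12-44 FREE]
Op 2: free(a) -> (freed a); heap: [0-44 FREE]
Op 3: b = malloc(9) -> b = 0; heap: [0-8 ALLOC][9-44 FREE]
Op 4: b = realloc(b, 22) -> b = 0; heap: [0-21 ALLOC][22-44 FREE]
Op 5: c = malloc(8) -> c = 22; heap: [0-21 ALLOC][22-29 ALLOC][30-44 FREE]
Op 6: b = realloc(b, 2) -> b = 0; heap: [0-1 ALLOC][2-21 FREE][22-29 ALLOC][30-44 FREE]
Op 7: d = malloc(13) -> d = 2; heap: [0-1 ALLOC][2-14 ALLOC][15-21 FREE][22-29 ALLOC][30-44 FREE]
Op 8: d = realloc(d, 17) -> d = 2; heap: [0-1 ALLOC][2-18 ALLOC][19-21 FREE][22-29 ALLOC][30-44 FREE]
free(d): d = 2 -> block [2-18 ALLOC]; mark free, coalesce with adjacent free neighbors -> [0-1 ALLOC][2-21 FREE][22-29 ALLOC][30-44 FREE]

Answer: [0-1 ALLOC][2-21 FREE][22-29 ALLOC][30-44 FREE]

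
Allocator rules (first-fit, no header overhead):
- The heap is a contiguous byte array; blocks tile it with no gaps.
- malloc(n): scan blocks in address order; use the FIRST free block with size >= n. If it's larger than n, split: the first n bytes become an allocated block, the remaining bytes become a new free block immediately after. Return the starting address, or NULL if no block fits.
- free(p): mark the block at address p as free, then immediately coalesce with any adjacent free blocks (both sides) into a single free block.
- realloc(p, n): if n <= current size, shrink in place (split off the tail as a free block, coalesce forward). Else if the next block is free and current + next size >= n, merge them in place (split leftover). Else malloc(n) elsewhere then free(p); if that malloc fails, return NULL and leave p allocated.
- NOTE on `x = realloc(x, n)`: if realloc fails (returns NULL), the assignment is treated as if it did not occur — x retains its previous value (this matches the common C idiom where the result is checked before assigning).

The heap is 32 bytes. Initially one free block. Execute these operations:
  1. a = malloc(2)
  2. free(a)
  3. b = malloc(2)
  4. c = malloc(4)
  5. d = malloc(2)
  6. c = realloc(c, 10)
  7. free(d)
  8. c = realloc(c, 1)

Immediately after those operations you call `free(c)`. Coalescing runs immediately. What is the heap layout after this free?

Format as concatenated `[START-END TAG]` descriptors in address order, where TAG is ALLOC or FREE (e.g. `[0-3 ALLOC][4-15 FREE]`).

Answer: [0-1 ALLOC][2-31 FREE]

Derivation:
Op 1: a = malloc(2) -> a = 0; heap: [0-1 ALLOC][2-31 FREE]
Op 2: free(a) -> (freed a); heap: [0-31 FREE]
Op 3: b = malloc(2) -> b = 0; heap: [0-1 ALLOC][2-31 FREE]
Op 4: c = malloc(4) -> c = 2; heap: [0-1 ALLOC][2-5 ALLOC][6-31 FREE]
Op 5: d = malloc(2) -> d = 6; heap: [0-1 ALLOC][2-5 ALLOC][6-7 ALLOC][8-31 FREE]
Op 6: c = realloc(c, 10) -> c = 8; heap: [0-1 ALLOC][2-5 FREE][6-7 ALLOC][8-17 ALLOC][18-31 FREE]
Op 7: free(d) -> (freed d); heap: [0-1 ALLOC][2-7 FREE][8-17 ALLOC][18-31 FREE]
Op 8: c = realloc(c, 1) -> c = 8; heap: [0-1 ALLOC][2-7 FREE][8-8 ALLOC][9-31 FREE]
free(c): c = 8 -> block [8-8 ALLOC]; mark free, coalesce with adjacent free neighbors -> [0-1 ALLOC][2-31 FREE]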